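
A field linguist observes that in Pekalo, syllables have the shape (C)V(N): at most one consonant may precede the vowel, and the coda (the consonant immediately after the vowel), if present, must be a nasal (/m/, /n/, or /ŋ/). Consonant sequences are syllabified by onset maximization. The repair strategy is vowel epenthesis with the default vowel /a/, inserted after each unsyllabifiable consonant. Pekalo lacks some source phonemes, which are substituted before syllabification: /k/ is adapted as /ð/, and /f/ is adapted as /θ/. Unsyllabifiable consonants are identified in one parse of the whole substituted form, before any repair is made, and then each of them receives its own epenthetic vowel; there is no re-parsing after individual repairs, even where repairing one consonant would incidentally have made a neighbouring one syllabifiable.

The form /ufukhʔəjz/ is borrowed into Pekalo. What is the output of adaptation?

Substitution: /f/ → /θ/, /k/ → /ð/, giving /uθuðhʔəjz/.
The consonants /ð/, /h/, /j/, /z/ cannot be parsed into a legal (C)V(N) syllable (only a nasal (/m/, /n/, or /ŋ/) is licensed in coda position; onsets are limited to one consonant).
Each unlicensed consonant becomes the onset of a new syllable: /ð/ → /ða/, /h/ → /ha/, /j/ → /ja/, /z/ → /za/.

uθuðahaʔəjaza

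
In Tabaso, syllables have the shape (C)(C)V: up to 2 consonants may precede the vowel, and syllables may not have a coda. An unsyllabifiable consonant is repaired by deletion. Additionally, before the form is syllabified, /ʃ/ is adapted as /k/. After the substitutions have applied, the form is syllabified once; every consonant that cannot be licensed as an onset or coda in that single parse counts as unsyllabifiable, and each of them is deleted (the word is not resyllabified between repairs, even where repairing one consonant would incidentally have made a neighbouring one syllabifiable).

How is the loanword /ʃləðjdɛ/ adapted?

kləjdɛ

Substitution: /ʃ/ → /k/, giving /kləðjdɛ/.
Under (C)(C)V, the unsyllabifiable consonants are /ð/ (no codas are permitted; onsets may contain at most 2 consonants).
Deleting the stranded consonants removes /ð/.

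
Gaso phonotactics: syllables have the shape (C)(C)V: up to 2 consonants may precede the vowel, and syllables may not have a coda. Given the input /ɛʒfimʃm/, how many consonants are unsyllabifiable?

3

Syllabifying with onset maximization leaves /m/, /ʃ/, /m/ stranded (no codas are permitted; onsets may contain at most 2 consonants).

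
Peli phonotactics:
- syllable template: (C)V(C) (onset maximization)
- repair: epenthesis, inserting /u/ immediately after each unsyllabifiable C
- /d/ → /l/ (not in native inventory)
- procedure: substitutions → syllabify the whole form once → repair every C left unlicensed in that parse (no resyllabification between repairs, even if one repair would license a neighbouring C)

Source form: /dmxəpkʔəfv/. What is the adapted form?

lumuxəpkuʔəfvu

Substitution: /d/ → /l/, giving /lmxəpkʔəfv/.
The consonants /l/, /m/, /k/, /v/ cannot be parsed into a legal (C)V(C) syllable (at most one coda consonant is licensed; onsets are limited to one consonant).
Epenthesis after each stranded consonant: /l/ → /lu/, /m/ → /mu/, /k/ → /ku/, /v/ → /vu/.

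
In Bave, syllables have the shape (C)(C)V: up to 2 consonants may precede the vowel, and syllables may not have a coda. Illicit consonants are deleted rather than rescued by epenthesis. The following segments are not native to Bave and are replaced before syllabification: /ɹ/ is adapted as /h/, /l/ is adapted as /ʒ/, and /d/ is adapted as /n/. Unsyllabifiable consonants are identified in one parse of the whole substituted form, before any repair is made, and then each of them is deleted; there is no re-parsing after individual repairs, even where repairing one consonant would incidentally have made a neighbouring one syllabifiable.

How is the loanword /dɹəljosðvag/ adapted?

nhəʒjoðva

Substitution: /d/ → /n/, /ɹ/ → /h/, /l/ → /ʒ/, giving /nhəʒjosðvag/.
Syllabifying with onset maximization leaves /s/, /g/ stranded (no codas are permitted; onsets may contain at most 2 consonants).
Each unlicensed consonant is deleted: /s/, /g/.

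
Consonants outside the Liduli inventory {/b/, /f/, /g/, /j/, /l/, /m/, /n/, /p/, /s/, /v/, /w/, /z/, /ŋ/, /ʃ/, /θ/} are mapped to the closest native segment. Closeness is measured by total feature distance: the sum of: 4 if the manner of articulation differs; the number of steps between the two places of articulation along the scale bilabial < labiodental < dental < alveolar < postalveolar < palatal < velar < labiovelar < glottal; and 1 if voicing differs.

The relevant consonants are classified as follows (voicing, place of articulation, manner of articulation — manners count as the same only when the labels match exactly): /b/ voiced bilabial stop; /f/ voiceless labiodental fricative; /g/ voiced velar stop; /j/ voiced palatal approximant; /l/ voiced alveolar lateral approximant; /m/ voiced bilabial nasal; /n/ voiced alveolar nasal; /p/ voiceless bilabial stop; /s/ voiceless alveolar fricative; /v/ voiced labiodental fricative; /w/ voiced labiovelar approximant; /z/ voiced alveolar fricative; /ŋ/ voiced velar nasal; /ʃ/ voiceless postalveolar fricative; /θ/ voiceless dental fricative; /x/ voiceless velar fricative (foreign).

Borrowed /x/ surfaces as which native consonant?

ʃ

/ʃ/ is closest: same manner (fricative), place distance 2 (velar→postalveolar), same voicing; total 2. Next closest is /s/ at distance 3.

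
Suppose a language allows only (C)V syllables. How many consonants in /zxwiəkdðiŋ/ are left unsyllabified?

Under (C)V, the unsyllabifiable consonants are /z/, /x/, /k/, /d/, /ŋ/ (no codas are permitted; onsets are limited to one consonant).

5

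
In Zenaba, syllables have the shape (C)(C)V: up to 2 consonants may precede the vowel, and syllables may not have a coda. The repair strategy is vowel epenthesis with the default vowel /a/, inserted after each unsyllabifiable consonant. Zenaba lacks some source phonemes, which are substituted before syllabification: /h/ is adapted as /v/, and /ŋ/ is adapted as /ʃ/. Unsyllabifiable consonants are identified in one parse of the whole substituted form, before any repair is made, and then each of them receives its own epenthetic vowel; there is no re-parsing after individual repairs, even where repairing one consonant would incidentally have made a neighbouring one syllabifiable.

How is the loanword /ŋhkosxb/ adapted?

Substitution: /ŋ/ → /ʃ/, /h/ → /v/, giving /ʃvkosxb/.
The consonants /ʃ/, /s/, /x/, /b/ cannot be parsed into a legal (C)(C)V syllable (no codas are permitted; onsets may contain at most 2 consonants).
Each unlicensed consonant becomes the onset of a new syllable: /ʃ/ → /ʃa/, /s/ → /sa/, /x/ → /xa/, /b/ → /ba/.

ʃavkosaxaba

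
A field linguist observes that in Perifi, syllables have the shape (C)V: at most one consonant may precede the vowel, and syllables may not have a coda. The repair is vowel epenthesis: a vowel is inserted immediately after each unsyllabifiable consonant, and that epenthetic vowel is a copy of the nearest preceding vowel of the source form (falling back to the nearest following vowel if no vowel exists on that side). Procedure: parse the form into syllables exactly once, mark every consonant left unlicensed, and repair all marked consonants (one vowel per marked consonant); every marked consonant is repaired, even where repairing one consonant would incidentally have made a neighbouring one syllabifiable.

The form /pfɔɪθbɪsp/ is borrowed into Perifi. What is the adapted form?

Syllabifying with onset maximization leaves /p/, /θ/, /s/, /p/ stranded (no codas are permitted; onsets are limited to one consonant).
Inserting the epenthetic vowel yields /p/ → /pɔ/, /θ/ → /θɪ/, /s/ → /sɪ/, /p/ → /pɪ/.

pɔfɔɪθɪbɪsɪpɪ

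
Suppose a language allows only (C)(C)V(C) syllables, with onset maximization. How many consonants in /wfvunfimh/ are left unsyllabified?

2

Under (C)(C)V(C), the unsyllabifiable consonants are /w/, /h/ (at most one coda consonant is licensed; onsets may contain at most 2 consonants).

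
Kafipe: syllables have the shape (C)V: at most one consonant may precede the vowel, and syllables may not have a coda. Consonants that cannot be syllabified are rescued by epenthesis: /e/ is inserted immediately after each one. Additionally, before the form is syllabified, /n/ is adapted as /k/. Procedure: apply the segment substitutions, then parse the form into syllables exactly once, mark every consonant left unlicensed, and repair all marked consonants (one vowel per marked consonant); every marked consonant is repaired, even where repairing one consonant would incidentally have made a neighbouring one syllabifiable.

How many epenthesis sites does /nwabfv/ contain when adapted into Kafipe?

After substitution the input is /kwabfv/.
The unsyllabifiable consonants are /k/, /b/, /f/, /v/; each receives one epenthetic vowel.

4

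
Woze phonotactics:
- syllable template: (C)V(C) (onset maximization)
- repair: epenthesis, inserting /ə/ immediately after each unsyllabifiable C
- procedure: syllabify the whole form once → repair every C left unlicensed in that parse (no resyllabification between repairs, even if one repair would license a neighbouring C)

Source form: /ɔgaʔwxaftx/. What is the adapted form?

The consonants /w/, /t/, /x/ cannot be parsed into a legal (C)V(C) syllable (at most one coda consonant is licensed; onsets are limited to one consonant).
Epenthesis after each stranded consonant: /w/ → /wə/, /t/ → /tə/, /x/ → /xə/.

ɔgaʔwəxaftəxə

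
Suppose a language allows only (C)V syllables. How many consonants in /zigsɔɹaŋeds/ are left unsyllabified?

Under (C)V, the unsyllabifiable consonants are /g/, /d/, /s/ (no codas are permitted; onsets are limited to one consonant).

3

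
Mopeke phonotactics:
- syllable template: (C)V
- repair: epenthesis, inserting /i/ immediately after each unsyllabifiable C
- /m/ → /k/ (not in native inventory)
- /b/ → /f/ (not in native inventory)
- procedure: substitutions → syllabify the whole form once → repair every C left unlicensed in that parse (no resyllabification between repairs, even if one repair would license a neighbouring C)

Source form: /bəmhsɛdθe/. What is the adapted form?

Substitution: /b/ → /f/, /m/ → /k/, giving /fəkhsɛdθe/.
The consonants /k/, /h/, /d/ cannot be parsed into a legal (C)V syllable (no codas are permitted; onsets are limited to one consonant).
Each unlicensed consonant becomes the onset of a new syllable: /k/ → /ki/, /h/ → /hi/, /d/ → /di/.

fəkihisɛdiθe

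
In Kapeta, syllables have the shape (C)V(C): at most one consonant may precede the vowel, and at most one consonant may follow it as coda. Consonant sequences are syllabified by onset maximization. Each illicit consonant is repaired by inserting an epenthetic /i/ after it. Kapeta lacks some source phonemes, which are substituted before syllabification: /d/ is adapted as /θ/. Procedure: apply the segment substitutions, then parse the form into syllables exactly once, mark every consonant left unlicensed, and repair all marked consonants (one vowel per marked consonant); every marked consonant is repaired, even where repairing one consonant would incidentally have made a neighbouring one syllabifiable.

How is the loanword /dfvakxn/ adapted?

θifivakxini

Substitution: /d/ → /θ/, giving /θfvakxn/.
Under (C)V(C), the unsyllabifiable consonants are /θ/, /f/, /x/, /n/ (at most one coda consonant is licensed; onsets are limited to one consonant).
Epenthesis after each stranded consonant: /θ/ → /θi/, /f/ → /fi/, /x/ → /xi/, /n/ → /ni/.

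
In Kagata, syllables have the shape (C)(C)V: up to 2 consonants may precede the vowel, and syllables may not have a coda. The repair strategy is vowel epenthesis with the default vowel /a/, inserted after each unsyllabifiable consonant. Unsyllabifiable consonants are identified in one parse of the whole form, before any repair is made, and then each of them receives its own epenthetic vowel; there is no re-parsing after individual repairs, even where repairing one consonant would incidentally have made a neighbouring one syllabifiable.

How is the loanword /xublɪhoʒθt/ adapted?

Under (C)(C)V, the unsyllabifiable consonants are /ʒ/, /θ/, /t/ (no codas are permitted; onsets may contain at most 2 consonants).
Inserting the epenthetic vowel yields /ʒ/ → /ʒa/, /θ/ → /θa/, /t/ → /ta/.

xublɪhoʒaθata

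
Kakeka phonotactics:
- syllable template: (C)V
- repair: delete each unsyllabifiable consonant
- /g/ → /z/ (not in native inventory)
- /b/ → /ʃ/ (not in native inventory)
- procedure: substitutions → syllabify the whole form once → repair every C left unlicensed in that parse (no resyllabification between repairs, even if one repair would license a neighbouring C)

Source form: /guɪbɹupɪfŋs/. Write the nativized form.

Substitution: /g/ → /z/, /b/ → /ʃ/, giving /zuɪʃɹupɪfŋs/.
Under (C)V, the unsyllabifiable consonants are /ʃ/, /f/, /ŋ/, /s/ (no codas are permitted; onsets are limited to one consonant).
Deleting the stranded consonants removes /ʃ/, /f/, /ŋ/, /s/.

zuɪɹupɪ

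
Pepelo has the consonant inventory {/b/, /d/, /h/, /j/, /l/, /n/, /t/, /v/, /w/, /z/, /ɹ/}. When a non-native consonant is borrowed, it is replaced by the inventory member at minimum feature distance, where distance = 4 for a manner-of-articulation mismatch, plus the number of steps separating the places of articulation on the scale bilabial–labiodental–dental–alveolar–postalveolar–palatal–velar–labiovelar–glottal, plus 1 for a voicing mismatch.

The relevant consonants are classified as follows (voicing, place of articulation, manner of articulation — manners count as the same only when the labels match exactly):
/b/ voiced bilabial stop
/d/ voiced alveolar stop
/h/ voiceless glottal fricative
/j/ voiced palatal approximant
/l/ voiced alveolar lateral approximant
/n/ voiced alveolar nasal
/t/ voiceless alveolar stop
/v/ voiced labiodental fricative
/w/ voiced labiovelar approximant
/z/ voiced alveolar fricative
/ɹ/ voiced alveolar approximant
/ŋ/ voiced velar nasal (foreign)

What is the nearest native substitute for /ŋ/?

n

/n/ is closest: same manner (nasal), place distance 3 (velar→alveolar), same voicing; total 3. Next closest is /j/ at distance 5.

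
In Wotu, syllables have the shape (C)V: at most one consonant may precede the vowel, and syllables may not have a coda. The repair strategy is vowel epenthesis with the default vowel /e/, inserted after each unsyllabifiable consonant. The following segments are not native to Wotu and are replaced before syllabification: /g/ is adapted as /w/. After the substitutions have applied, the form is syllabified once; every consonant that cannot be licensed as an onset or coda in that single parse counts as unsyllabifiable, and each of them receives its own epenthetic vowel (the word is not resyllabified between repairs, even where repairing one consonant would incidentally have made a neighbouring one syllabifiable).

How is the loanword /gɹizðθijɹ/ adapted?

Substitution: /g/ → /w/, giving /wɹizðθijɹ/.
The consonants /w/, /z/, /ð/, /j/, /ɹ/ cannot be parsed into a legal (C)V syllable (no codas are permitted; onsets are limited to one consonant).
Inserting the epenthetic vowel yields /w/ → /we/, /z/ → /ze/, /ð/ → /ðe/, /j/ → /je/, /ɹ/ → /ɹe/.

weɹizeðeθijeɹe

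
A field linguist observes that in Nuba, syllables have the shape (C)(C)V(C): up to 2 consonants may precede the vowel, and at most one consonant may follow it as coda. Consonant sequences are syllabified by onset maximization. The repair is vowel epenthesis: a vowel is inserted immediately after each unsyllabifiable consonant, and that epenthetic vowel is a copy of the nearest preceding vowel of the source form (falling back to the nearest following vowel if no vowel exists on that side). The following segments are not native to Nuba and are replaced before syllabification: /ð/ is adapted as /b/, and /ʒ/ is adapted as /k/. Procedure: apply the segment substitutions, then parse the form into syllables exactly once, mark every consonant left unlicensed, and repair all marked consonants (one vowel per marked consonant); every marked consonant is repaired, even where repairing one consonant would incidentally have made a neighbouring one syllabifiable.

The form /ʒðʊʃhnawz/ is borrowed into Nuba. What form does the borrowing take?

Substitution: /ʒ/ → /k/, /ð/ → /b/, giving /kbʊʃhnawz/.
Under (C)(C)V(C), the unsyllabifiable consonants are /z/ (at most one coda consonant is licensed; onsets may contain at most 2 consonants).
Epenthesis after each stranded consonant: /z/ → /za/.

kbʊʃhnawza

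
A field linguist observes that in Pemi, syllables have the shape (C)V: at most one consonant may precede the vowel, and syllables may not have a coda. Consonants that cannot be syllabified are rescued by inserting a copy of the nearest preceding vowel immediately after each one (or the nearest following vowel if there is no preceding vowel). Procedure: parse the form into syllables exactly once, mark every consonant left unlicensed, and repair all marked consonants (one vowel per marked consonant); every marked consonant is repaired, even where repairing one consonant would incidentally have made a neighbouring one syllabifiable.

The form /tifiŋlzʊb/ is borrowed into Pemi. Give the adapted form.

tifiŋilizʊbʊ

Syllabifying with onset maximization leaves /ŋ/, /l/, /b/ stranded (no codas are permitted; onsets are limited to one consonant).
Epenthesis after each stranded consonant: /ŋ/ → /ŋi/, /l/ → /li/, /b/ → /bʊ/.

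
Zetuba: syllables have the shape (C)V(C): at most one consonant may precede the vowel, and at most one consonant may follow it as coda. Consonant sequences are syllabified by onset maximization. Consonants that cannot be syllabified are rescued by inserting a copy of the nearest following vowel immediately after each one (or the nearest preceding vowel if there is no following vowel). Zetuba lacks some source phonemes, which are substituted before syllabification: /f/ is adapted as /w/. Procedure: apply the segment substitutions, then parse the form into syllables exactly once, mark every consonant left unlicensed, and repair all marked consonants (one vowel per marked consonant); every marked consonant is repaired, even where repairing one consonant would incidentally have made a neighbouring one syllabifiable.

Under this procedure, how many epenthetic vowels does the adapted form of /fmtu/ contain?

2

After substitution the input is /wmtu/.
The unsyllabifiable consonants are /w/, /m/; each receives one epenthetic vowel.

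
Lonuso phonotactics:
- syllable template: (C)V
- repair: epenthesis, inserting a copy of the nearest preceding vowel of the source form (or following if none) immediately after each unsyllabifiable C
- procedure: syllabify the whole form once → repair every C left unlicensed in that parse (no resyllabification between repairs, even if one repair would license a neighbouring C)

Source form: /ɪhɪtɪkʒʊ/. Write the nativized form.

The consonants /k/ cannot be parsed into a legal (C)V syllable (no codas are permitted; onsets are limited to one consonant).
Inserting the epenthetic vowel yields /k/ → /kɪ/.

ɪhɪtɪkɪʒʊ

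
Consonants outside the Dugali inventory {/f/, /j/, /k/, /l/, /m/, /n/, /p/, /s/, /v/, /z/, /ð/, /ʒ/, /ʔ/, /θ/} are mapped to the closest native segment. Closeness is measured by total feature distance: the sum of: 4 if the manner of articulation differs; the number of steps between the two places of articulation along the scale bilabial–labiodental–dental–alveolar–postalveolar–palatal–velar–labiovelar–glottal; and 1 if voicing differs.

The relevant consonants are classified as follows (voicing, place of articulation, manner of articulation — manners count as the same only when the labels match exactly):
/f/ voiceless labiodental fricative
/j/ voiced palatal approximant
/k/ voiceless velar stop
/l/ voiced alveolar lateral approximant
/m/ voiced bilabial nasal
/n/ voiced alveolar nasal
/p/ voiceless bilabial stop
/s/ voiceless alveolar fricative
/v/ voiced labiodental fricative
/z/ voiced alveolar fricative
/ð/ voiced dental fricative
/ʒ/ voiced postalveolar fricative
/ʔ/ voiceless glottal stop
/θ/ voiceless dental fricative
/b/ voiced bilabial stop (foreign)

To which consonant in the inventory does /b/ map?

p

/p/ is closest: same manner (stop), place distance 0 (bilabial→bilabial), voicing differs (+1); total 1. Next closest is /m/ at distance 4.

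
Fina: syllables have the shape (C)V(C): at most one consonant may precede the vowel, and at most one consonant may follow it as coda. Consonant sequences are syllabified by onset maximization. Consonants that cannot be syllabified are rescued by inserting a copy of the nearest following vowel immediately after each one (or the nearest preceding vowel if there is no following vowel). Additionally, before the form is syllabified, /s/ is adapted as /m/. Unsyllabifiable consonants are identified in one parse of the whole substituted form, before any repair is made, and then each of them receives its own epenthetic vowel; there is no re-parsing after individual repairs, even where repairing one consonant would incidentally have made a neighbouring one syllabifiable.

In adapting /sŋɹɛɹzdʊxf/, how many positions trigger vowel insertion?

4

After substitution the input is /mŋɹɛɹzdʊxf/.
The unsyllabifiable consonants are /m/, /ŋ/, /z/, /f/; each receives one epenthetic vowel.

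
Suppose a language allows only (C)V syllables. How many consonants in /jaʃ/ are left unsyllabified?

The consonants /ʃ/ cannot be parsed into a legal (C)V syllable (no codas are permitted; onsets are limited to one consonant).

1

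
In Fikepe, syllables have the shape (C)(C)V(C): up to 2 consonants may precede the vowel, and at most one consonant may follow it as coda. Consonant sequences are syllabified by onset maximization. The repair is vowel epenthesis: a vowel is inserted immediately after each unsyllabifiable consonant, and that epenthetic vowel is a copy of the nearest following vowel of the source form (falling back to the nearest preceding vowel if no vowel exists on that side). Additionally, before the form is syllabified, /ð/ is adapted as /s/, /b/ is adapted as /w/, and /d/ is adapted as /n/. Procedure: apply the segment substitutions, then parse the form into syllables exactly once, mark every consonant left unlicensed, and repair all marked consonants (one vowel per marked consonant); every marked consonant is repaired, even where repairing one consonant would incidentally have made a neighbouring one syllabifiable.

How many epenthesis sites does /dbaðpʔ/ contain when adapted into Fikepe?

After substitution the input is /nwaspʔ/.
The unsyllabifiable consonants are /p/, /ʔ/; each receives one epenthetic vowel.

2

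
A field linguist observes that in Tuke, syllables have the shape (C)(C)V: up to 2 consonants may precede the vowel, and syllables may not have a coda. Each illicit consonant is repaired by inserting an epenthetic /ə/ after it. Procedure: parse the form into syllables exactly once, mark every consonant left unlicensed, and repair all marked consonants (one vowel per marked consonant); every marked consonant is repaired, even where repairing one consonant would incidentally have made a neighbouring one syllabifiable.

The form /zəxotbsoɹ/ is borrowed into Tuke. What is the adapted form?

zəxotəbsoɹə

Under (C)(C)V, the unsyllabifiable consonants are /t/, /ɹ/ (no codas are permitted; onsets may contain at most 2 consonants).
Each unlicensed consonant becomes the onset of a new syllable: /t/ → /tə/, /ɹ/ → /ɹə/.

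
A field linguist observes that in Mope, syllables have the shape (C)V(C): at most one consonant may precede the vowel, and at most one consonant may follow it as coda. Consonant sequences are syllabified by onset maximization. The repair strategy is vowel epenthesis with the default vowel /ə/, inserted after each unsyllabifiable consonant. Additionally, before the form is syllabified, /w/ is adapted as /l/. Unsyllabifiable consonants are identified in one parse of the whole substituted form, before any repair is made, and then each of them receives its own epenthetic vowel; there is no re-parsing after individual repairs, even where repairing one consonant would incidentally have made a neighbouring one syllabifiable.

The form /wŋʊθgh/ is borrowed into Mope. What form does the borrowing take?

Substitution: /w/ → /l/, giving /lŋʊθgh/.
Syllabifying with onset maximization leaves /l/, /g/, /h/ stranded (at most one coda consonant is licensed; onsets are limited to one consonant).
Each unlicensed consonant becomes the onset of a new syllable: /l/ → /lə/, /g/ → /gə/, /h/ → /hə/.

ləŋʊθgəhə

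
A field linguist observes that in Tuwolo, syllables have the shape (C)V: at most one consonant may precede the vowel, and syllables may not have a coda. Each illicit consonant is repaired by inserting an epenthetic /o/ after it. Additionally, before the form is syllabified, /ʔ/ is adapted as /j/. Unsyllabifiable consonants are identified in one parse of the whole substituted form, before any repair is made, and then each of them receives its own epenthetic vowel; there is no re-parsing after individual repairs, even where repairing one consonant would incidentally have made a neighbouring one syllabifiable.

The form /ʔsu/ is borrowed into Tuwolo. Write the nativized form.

Substitution: /ʔ/ → /j/, giving /jsu/.
The consonants /j/ cannot be parsed into a legal (C)V syllable (no codas are permitted; onsets are limited to one consonant).
Each unlicensed consonant becomes the onset of a new syllable: /j/ → /jo/.

josu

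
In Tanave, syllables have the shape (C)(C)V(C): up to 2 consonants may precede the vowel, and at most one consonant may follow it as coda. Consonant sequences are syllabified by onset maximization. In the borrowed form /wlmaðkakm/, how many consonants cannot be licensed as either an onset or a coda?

Syllabifying with onset maximization leaves /w/, /m/ stranded (at most one coda consonant is licensed; onsets may contain at most 2 consonants).

2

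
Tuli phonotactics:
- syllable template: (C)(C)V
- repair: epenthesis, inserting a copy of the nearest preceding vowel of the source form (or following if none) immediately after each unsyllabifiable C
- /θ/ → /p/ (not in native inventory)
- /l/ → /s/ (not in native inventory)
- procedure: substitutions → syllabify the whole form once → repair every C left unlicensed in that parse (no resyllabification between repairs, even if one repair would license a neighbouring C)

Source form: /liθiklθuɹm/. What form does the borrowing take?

Substitution: /l/ → /s/, /θ/ → /p/, giving /sipikspuɹm/.
Syllabifying with onset maximization leaves /k/, /ɹ/, /m/ stranded (no codas are permitted; onsets may contain at most 2 consonants).
Epenthesis after each stranded consonant: /k/ → /ki/, /ɹ/ → /ɹu/, /m/ → /mu/.

sipikispuɹumu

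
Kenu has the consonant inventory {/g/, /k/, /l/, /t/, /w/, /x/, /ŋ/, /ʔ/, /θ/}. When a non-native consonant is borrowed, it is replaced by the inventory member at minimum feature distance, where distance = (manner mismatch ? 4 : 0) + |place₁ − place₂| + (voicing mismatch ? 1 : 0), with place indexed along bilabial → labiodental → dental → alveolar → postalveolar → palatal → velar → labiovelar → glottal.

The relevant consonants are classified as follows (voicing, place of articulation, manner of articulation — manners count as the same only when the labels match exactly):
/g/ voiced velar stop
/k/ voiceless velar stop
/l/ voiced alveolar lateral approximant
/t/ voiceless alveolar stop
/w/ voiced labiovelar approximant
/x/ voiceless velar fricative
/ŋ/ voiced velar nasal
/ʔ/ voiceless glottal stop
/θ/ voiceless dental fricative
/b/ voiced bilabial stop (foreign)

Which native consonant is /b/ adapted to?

t

/t/ is closest: same manner (stop), place distance 3 (bilabial→alveolar), voicing differs (+1); total 4. Next closest is /g/ at distance 6.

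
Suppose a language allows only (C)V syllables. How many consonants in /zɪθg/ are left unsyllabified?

2

Syllabifying with onset maximization leaves /θ/, /g/ stranded (no codas are permitted; onsets are limited to one consonant).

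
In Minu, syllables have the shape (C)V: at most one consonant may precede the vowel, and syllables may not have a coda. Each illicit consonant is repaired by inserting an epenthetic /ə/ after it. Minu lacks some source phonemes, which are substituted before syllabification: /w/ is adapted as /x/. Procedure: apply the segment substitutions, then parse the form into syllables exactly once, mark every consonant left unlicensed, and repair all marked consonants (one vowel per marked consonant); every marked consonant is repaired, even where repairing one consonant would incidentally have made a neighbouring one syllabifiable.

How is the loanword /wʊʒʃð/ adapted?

Substitution: /w/ → /x/, giving /xʊʒʃð/.
The consonants /ʒ/, /ʃ/, /ð/ cannot be parsed into a legal (C)V syllable (no codas are permitted; onsets are limited to one consonant).
Inserting the epenthetic vowel yields /ʒ/ → /ʒə/, /ʃ/ → /ʃə/, /ð/ → /ðə/.

xʊʒəʃəðə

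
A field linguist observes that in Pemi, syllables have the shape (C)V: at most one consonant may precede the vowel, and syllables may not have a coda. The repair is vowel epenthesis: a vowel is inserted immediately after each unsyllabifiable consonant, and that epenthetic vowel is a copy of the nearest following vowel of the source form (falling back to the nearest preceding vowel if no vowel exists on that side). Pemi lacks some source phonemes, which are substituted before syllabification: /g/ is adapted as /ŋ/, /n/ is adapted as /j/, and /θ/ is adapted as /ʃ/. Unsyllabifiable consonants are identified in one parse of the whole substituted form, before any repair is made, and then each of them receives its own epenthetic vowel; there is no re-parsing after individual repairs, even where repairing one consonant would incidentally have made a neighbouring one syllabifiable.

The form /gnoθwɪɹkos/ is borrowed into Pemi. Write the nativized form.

Substitution: /g/ → /ŋ/, /n/ → /j/, /θ/ → /ʃ/, giving /ŋjoʃwɪɹkos/.
Syllabifying with onset maximization leaves /ŋ/, /ʃ/, /ɹ/, /s/ stranded (no codas are permitted; onsets are limited to one consonant).
Each unlicensed consonant becomes the onset of a new syllable: /ŋ/ → /ŋo/, /ʃ/ → /ʃɪ/, /ɹ/ → /ɹo/, /s/ → /so/.

ŋojoʃɪwɪɹokoso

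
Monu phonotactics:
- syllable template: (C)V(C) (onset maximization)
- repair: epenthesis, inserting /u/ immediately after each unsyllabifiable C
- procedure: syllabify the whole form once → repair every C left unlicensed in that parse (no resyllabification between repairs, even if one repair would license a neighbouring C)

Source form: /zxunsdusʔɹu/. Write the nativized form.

zuxunsudusʔuɹu

The consonants /z/, /s/, /ʔ/ cannot be parsed into a legal (C)V(C) syllable (at most one coda consonant is licensed; onsets are limited to one consonant).
Inserting the epenthetic vowel yields /z/ → /zu/, /s/ → /su/, /ʔ/ → /ʔu/.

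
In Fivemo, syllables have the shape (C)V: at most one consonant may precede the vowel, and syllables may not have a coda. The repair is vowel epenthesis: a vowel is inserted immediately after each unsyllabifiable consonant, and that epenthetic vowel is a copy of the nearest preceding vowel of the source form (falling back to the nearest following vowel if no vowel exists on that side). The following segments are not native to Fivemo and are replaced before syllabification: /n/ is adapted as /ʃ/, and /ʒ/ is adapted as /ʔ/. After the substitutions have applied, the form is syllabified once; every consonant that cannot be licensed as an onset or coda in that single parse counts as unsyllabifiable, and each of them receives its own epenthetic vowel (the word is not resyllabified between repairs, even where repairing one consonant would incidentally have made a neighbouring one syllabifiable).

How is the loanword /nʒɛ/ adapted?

ʃɛʔɛ

Substitution: /n/ → /ʃ/, /ʒ/ → /ʔ/, giving /ʃʔɛ/.
The consonants /ʃ/ cannot be parsed into a legal (C)V syllable (no codas are permitted; onsets are limited to one consonant).
Inserting the epenthetic vowel yields /ʃ/ → /ʃɛ/.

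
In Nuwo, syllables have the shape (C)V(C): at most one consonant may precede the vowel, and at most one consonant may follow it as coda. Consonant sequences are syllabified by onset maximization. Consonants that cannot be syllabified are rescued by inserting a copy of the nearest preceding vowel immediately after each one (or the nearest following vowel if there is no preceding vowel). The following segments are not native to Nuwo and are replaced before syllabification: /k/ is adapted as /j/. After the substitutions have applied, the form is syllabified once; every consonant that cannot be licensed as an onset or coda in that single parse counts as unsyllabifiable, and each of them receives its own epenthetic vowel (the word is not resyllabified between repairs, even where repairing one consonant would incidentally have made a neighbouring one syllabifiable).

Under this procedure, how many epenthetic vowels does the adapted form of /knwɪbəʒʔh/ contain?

After substitution the input is /jnwɪbəʒʔh/.
The unsyllabifiable consonants are /j/, /n/, /ʔ/, /h/; each receives one epenthetic vowel.

4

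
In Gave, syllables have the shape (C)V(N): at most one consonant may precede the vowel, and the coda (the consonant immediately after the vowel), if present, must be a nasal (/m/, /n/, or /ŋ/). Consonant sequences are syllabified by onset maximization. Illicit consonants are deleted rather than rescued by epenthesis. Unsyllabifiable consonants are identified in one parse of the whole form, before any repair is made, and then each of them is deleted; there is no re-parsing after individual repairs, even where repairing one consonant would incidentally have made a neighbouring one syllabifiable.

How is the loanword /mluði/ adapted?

luði

Syllabifying with onset maximization leaves /m/ stranded (only a nasal (/m/, /n/, or /ŋ/) is licensed in coda position; onsets are limited to one consonant).
Deletion applies to /m/.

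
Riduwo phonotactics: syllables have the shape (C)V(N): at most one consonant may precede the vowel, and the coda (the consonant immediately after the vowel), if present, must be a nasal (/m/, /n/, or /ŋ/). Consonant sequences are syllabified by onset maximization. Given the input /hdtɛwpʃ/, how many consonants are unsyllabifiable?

The consonants /h/, /d/, /w/, /p/, /ʃ/ cannot be parsed into a legal (C)V(N) syllable (only a nasal (/m/, /n/, or /ŋ/) is licensed in coda position; onsets are limited to one consonant).

5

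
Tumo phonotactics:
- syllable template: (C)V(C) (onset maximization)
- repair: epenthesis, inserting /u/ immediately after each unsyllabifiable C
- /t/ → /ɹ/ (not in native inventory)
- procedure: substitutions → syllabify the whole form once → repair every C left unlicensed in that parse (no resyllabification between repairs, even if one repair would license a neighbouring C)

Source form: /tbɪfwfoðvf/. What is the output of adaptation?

ɹubɪfwufoðvufu

Substitution: /t/ → /ɹ/, giving /ɹbɪfwfoðvf/.
Syllabifying with onset maximization leaves /ɹ/, /w/, /v/, /f/ stranded (at most one coda consonant is licensed; onsets are limited to one consonant).
Inserting the epenthetic vowel yields /ɹ/ → /ɹu/, /w/ → /wu/, /v/ → /vu/, /f/ → /fu/.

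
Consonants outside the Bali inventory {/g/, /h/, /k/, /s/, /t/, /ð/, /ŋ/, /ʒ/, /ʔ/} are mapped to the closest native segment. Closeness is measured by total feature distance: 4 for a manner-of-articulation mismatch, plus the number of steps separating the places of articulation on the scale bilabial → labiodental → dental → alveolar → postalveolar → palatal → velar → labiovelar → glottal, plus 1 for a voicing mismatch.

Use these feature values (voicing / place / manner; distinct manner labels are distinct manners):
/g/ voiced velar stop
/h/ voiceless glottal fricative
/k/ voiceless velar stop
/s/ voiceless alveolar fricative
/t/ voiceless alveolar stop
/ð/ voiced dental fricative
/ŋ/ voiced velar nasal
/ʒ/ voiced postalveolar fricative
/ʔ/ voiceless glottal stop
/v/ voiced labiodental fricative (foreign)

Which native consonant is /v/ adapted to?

/ð/ is closest: same manner (fricative), place distance 1 (labiodental→dental), same voicing; total 1. Next closest is /s/ at distance 3.

ð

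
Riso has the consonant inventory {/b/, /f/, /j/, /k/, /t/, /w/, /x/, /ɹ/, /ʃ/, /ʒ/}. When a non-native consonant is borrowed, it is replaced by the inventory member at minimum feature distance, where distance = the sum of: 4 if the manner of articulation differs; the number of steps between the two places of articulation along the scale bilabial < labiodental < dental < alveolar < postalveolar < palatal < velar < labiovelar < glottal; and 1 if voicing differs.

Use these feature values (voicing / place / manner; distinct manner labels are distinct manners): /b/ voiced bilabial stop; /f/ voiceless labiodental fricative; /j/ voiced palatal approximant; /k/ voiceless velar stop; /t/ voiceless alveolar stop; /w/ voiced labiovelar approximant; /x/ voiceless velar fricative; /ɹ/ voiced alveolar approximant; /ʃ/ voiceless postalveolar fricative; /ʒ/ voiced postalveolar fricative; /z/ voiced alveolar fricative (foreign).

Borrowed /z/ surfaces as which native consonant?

ʒ

/ʒ/ is closest: same manner (fricative), place distance 1 (alveolar→postalveolar), same voicing; total 1. Next closest is /ʃ/ at distance 2.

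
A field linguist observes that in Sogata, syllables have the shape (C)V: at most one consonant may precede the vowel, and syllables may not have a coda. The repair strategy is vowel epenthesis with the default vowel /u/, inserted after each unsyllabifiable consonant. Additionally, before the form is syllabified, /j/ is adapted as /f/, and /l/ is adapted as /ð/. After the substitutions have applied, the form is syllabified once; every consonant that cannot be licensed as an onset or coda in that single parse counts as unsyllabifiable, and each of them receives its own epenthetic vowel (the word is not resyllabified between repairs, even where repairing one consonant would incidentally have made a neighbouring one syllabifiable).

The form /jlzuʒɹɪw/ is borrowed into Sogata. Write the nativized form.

fuðuzuʒuɹɪwu

Substitution: /j/ → /f/, /l/ → /ð/, giving /fðzuʒɹɪw/.
The consonants /f/, /ð/, /ʒ/, /w/ cannot be parsed into a legal (C)V syllable (no codas are permitted; onsets are limited to one consonant).
Inserting the epenthetic vowel yields /f/ → /fu/, /ð/ → /ðu/, /ʒ/ → /ʒu/, /w/ → /wu/.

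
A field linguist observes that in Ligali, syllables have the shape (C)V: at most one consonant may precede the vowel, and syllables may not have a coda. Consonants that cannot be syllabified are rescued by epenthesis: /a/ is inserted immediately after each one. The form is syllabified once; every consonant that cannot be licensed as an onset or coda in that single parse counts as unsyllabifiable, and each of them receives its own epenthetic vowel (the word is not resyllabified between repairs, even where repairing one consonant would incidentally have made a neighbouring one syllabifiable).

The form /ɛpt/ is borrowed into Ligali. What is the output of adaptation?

ɛpata

Syllabifying with onset maximization leaves /p/, /t/ stranded (no codas are permitted; onsets are limited to one consonant).
Each unlicensed consonant becomes the onset of a new syllable: /p/ → /pa/, /t/ → /ta/.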